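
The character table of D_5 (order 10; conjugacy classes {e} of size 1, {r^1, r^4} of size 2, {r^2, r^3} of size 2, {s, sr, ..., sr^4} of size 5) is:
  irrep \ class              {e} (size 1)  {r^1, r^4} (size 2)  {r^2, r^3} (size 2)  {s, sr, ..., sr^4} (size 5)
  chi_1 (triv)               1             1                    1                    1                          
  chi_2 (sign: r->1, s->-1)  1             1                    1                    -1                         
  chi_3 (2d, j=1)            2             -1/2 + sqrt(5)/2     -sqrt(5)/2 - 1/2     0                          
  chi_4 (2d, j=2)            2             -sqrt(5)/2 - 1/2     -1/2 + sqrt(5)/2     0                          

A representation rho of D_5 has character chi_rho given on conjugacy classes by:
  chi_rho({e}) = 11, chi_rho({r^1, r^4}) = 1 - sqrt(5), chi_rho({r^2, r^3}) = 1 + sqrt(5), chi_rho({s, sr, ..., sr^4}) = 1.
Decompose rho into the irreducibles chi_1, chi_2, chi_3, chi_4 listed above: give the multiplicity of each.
Multiplicities: chi_1: 2, chi_2: 1, chi_3: 1, chi_4: 3.

Use <chi_rho, chi> = (1/|G|) sum_C |C| * chi_rho(C) * conj(chi(C)) with |G| = 10 for each irreducible chi in the table:
  <chi_rho, chi_1> = (1/10)[1*(11)*conj(1) + 2*(1 - sqrt(5))*conj(1) + 2*(1 + sqrt(5))*conj(1) + 5*(1)*conj(1)]
      = (1/10)[(11) + (2 - 2*sqrt(5)) + (2 + 2*sqrt(5)) + (5)] = 20/10 = 2
  <chi_rho, chi_2> = (1/10)[1*(11)*conj(1) + 2*(1 - sqrt(5))*conj(1) + 2*(1 + sqrt(5))*conj(1) + 5*(1)*conj(-1)]
      = (1/10)[(11) + (2 - 2*sqrt(5)) + (2 + 2*sqrt(5)) + (-5)] = 10/10 = 1
  <chi_rho, chi_3> = (1/10)[1*(11)*conj(2) + 2*(1 - sqrt(5))*conj(-1/2 + sqrt(5)/2) + 2*(1 + sqrt(5))*conj(-sqrt(5)/2 - 1/2) + 5*(1)*conj(0)]
      = (1/10)[(22) + (-6 + 2*sqrt(5)) + (-6 - 2*sqrt(5)) + (0)] = 10/10 = 1
  <chi_rho, chi_4> = (1/10)[1*(11)*conj(2) + 2*(1 - sqrt(5))*conj(-sqrt(5)/2 - 1/2) + 2*(1 + sqrt(5))*conj(-1/2 + sqrt(5)/2) + 5*(1)*conj(0)]
      = (1/10)[(22) + (4) + (4) + (0)] = 30/10 = 3
Dimension check: dim(rho) = sum (mult * dim) = 2*1 + 1*1 + 1*2 + 3*2 = 11 = chi_rho(e) = 11.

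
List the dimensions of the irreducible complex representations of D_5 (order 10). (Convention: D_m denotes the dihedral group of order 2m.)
Dimensions: 1, 1, 2, 2

Working: There are 4 irreducibles (= number of conjugacy classes). Their dimensions d_i satisfy sum d_i^2 = |G| = 10: 1 + 1 + 4 + 4 = 10.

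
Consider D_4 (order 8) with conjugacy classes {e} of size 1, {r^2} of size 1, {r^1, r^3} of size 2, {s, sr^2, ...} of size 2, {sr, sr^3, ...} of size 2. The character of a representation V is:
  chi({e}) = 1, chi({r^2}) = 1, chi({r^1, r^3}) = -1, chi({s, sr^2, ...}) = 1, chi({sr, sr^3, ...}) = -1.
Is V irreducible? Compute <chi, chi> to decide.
Irreducible: <chi, chi> = 1.

Working: <chi, chi> = (1/|G|) sum_C |C| * |chi(C)|^2 = (1/8)[1*|1|^2 + 1*|1|^2 + 2*|-1|^2 + 2*|1|^2 + 2*|-1|^2]
  = (1/8)[(1) + (1) + (2) + (2) + (2)] = 8/8 = 1.
A character is irreducible iff <chi, chi> = 1, so this representation is irreducible.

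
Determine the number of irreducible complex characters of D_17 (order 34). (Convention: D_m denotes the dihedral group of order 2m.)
10

The number of irreducible complex representations of a finite group equals its number of conjugacy classes. D_17 has 10 conjugacy classes ((n+3)/2 for n odd), so D_17 (order 34) has exactly 10 irreducible complex representations.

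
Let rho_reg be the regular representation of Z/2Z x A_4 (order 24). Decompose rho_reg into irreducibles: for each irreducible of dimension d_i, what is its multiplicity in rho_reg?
Each irreducible V_i of dimension d_i appears with multiplicity d_i, i.e. rho_reg = (direct sum over all irreducibles V_i) d_i V_i. The irreducible dimensions for Z/2Z x A_4 are 1, 1, 1, 1, 1, 1, 3, 3: 6 irreducibles of dimension 1, each with multiplicity 1; 2 irreducibles of dimension 3, each with multiplicity 3. Total dimension 6*1*1 + 2*3*3 = 24 = |G|.

Why: General theorem: in the regular representation of a finite group G, each irreducible appears with multiplicity equal to its dimension. Check: dim(rho_reg) = sum d_i^2 = 1 + 1 + 1 + 1 + 1 + 1 + 9 + 9 = 24 = |G|.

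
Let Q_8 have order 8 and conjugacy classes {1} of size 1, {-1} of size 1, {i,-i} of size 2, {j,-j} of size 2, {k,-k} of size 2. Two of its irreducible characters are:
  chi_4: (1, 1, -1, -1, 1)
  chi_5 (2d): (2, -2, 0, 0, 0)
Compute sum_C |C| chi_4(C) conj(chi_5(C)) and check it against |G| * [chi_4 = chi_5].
Sum = 0; so <chi_4, chi_5> = 0 (distinct irreducibles are orthogonal).

Compute term by term over conjugacy classes (|C| * chi_4(C) * conj(chi_5(C))):
  1*(1)*conj(2) + 1*(1)*conj(-2) + 2*(-1)*conj(0) + 2*(-1)*conj(0) + 2*(1)*conj(0)
  = (2) + (-2) + (0) + (0) + (0)
  = 0.
Dividing by |G| = 8 gives 0/8 = 0, matching the row-orthogonality relation <chi_4, chi_5> = [chi_4 = chi_5].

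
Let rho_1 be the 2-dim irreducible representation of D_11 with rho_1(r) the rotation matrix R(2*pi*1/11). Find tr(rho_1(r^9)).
chi_{rho_1}(r^9) = 2*cos(2*pi*1*9/11) = 2*cos(4*pi/11)

Working: rho_1(r^9) is rotation by angle 2*pi*1*9/11, whose trace is 2*cos(2*pi*1*9/11) = 2*cos(4*pi/11).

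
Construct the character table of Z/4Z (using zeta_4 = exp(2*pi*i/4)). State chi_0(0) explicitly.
Character table of Z/4Z (irreps indexed chi_0,...,chi_3 with chi_k(m) = zeta_4^(k*m), zeta_4 = exp(2*pi*i/4)):
  irrep \ class  {0} (size 1)  {1} (size 1)  {2} (size 1)  {3} (size 1)
  chi_0          1             1             1             1           
  chi_1          1             I             -1            -I          
  chi_2          1             -1            1             -1          
  chi_3          1             -I            -1            I           

Spot check: chi_0(0) = zeta_4^(0*0) = zeta_4^0 = 1.

Proof sketch: Z/4Z is abelian, so all 4 irreducible complex representations are 1-dimensional. They are given by chi_k(m) = zeta_4^(k*m) for k = 0,...,3. Row orthogonality: sum_m chi_k(m) conj(chi_l(m)) = 4 * [k = l].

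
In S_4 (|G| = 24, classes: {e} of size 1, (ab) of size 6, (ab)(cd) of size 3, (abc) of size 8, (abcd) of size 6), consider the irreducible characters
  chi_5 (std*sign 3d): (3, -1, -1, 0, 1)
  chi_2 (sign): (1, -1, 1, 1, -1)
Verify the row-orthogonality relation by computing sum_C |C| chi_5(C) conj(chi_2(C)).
Sum = 0; so <chi_5, chi_2> = 0 (distinct irreducibles are orthogonal).

Working: Compute term by term over conjugacy classes (|C| * chi_5(C) * conj(chi_2(C))):
  1*(3)*conj(1) + 6*(-1)*conj(-1) + 3*(-1)*conj(1) + 8*(0)*conj(1) + 6*(1)*conj(-1)
  = (3) + (6) + (-3) + (0) + (-6)
  = 0.
Dividing by |G| = 24 gives 0/24 = 0, matching the row-orthogonality relation <chi_5, chi_2> = [chi_5 = chi_2].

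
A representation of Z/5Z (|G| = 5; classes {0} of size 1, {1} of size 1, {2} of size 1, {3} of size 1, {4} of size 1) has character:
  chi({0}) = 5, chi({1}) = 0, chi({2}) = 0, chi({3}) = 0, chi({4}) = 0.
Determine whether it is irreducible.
Not irreducible (reducible): <chi, chi> = 5 > 1.

Argument: <chi, chi> = (1/|G|) sum_C |C| * |chi(C)|^2 = (1/5)[1*|5|^2 + 1*|0|^2 + 1*|0|^2 + 1*|0|^2 + 1*|0|^2]
  = (1/5)[(25) + (0) + (0) + (0) + (0)] = 25/5 = 5.
(Exp terms are combined using exp(i*s)*conj(exp(i*t)) = exp(i*(s-t)), and sums of them are collapsed using the identity that for every m > 1 the m distinct m-th roots of unity sum to 0, e.g. 1 + exp(2*I*pi/3) + exp(-2*I*pi/3) = 0.)
A character is irreducible iff <chi, chi> = 1, so this representation is reducible.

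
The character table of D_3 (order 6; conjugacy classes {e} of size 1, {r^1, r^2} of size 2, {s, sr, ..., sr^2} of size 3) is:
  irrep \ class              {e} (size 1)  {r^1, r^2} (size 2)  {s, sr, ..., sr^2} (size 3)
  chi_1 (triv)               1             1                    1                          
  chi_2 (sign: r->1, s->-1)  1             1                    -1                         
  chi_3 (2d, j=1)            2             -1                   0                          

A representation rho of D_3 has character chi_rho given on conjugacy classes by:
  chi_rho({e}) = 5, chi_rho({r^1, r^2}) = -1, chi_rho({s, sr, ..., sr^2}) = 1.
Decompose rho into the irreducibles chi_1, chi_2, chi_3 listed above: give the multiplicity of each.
Multiplicities: chi_1: 1, chi_2: 0, chi_3: 2.

Solution. Use <chi_rho, chi> = (1/|G|) sum_C |C| * chi_rho(C) * conj(chi(C)) with |G| = 6 for each irreducible chi in the table:
  <chi_rho, chi_1> = (1/6)[1*(5)*conj(1) + 2*(-1)*conj(1) + 3*(1)*conj(1)]
      = (1/6)[(5) + (-2) + (3)] = 6/6 = 1
  <chi_rho, chi_2> = (1/6)[1*(5)*conj(1) + 2*(-1)*conj(1) + 3*(1)*conj(-1)]
      = (1/6)[(5) + (-2) + (-3)] = 0/6 = 0
  <chi_rho, chi_3> = (1/6)[1*(5)*conj(2) + 2*(-1)*conj(-1) + 3*(1)*conj(0)]
      = (1/6)[(10) + (2) + (0)] = 12/6 = 2
Dimension check: dim(rho) = sum (mult * dim) = 1*1 + 0*1 + 2*2 = 5 = chi_rho(e) = 5.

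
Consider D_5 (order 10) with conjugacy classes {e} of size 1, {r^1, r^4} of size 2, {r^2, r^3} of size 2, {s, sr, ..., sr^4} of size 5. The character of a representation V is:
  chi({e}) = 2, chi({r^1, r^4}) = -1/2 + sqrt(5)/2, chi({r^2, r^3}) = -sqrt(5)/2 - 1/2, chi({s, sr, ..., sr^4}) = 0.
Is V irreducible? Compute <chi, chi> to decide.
Irreducible: <chi, chi> = 1.

Working: <chi, chi> = (1/|G|) sum_C |C| * |chi(C)|^2 = (1/10)[1*|2|^2 + 2*|-1/2 + sqrt(5)/2|^2 + 2*|-sqrt(5)/2 - 1/2|^2 + 5*|0|^2]
  = (1/10)[(4) + (3 - sqrt(5)) + (sqrt(5) + 3) + (0)] = 10/10 = 1.
A character is irreducible iff <chi, chi> = 1, so this representation is irreducible.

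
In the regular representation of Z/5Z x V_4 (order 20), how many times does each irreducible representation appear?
Each irreducible V_i of dimension d_i appears with multiplicity d_i, i.e. rho_reg = (direct sum over all irreducibles V_i) d_i V_i. The irreducible dimensions for Z/5Z x V_4 are 1, 1, 1, 1, 1, 1, 1, 1, 1, 1, 1, 1, 1, 1, 1, 1, 1, 1, 1, 1: 20 irreducibles of dimension 1, each with multiplicity 1. Total dimension 20*1*1 = 20 = |G|.

Explanation: General theorem: in the regular representation of a finite group G, each irreducible appears with multiplicity equal to its dimension. Check: dim(rho_reg) = sum d_i^2 = 1 + 1 + 1 + 1 + 1 + 1 + 1 + 1 + 1 + 1 + 1 + 1 + 1 + 1 + 1 + 1 + 1 + 1 + 1 + 1 = 20 = |G|.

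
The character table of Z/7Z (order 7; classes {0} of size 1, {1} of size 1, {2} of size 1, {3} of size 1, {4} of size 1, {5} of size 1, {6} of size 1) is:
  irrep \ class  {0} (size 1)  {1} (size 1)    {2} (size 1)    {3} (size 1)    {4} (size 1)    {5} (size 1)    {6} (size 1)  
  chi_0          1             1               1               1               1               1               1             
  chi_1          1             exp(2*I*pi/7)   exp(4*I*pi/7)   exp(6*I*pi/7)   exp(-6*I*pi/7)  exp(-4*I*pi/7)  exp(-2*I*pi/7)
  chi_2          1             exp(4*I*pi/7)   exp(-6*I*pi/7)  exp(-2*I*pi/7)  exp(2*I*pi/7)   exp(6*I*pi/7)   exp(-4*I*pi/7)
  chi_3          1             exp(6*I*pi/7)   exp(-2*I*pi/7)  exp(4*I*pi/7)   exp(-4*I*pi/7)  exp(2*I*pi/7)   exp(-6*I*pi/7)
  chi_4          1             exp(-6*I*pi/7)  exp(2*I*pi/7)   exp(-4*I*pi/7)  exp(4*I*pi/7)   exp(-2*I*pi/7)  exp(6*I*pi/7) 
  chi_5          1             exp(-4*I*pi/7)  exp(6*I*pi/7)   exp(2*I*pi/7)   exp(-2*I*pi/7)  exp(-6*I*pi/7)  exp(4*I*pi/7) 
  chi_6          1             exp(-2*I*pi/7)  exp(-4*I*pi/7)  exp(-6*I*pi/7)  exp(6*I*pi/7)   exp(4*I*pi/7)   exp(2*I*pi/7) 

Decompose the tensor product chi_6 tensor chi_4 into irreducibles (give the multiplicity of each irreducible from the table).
chi_6 tensor chi_4 = chi_3 (all other irreducibles have multiplicity 0).

Derivation: The character of a tensor product is the pointwise product (chi_6 * chi_4)(C) = chi_6(C) * chi_4(C):
  {0}: (1)*(1), {1}: (exp(-2*I*pi/7))*(exp(-6*I*pi/7)), {2}: (exp(-4*I*pi/7))*(exp(2*I*pi/7)), {3}: (exp(-6*I*pi/7))*(exp(-4*I*pi/7)), {4}: (exp(6*I*pi/7))*(exp(4*I*pi/7)), {5}: (exp(4*I*pi/7))*(exp(-2*I*pi/7)), {6}: (exp(2*I*pi/7))*(exp(6*I*pi/7))
so (chi_6 * chi_4) takes values
  {0} -> 1, {1} -> exp(6*I*pi/7), {2} -> exp(-2*I*pi/7), {3} -> exp(4*I*pi/7), {4} -> exp(-4*I*pi/7), {5} -> exp(2*I*pi/7), {6} -> exp(-6*I*pi/7).
Now take the inner product of this character with each irreducible chi from the table, <chi_6*chi_4, chi> = (1/7) sum_C |C| (chi_6*chi_4)(C) conj(chi(C)):
  <chi_6*chi_4, chi_0> = (1/7)[1*(1)*conj(1) + 1*(exp(6*I*pi/7))*conj(1) + 1*(exp(-2*I*pi/7))*conj(1) + 1*(exp(4*I*pi/7))*conj(1) + 1*(exp(-4*I*pi/7))*conj(1) + 1*(exp(2*I*pi/7))*conj(1) + 1*(exp(-6*I*pi/7))*conj(1)]
      = (1/7)[(1) + (exp(6*I*pi/7)) + (exp(-2*I*pi/7)) + (exp(4*I*pi/7)) + (exp(-4*I*pi/7)) + (exp(2*I*pi/7)) + (exp(-6*I*pi/7))] = 0/7 = 0
  <chi_6*chi_4, chi_1> = (1/7)[1*(1)*conj(1) + 1*(exp(6*I*pi/7))*conj(exp(2*I*pi/7)) + 1*(exp(-2*I*pi/7))*conj(exp(4*I*pi/7)) + 1*(exp(4*I*pi/7))*conj(exp(6*I*pi/7)) + 1*(exp(-4*I*pi/7))*conj(exp(-6*I*pi/7)) + 1*(exp(2*I*pi/7))*conj(exp(-4*I*pi/7)) + 1*(exp(-6*I*pi/7))*conj(exp(-2*I*pi/7))]
      = (1/7)[(1) + (exp(4*I*pi/7)) + (exp(-6*I*pi/7)) + (exp(-2*I*pi/7)) + (exp(2*I*pi/7)) + (exp(6*I*pi/7)) + (exp(-4*I*pi/7))] = 0/7 = 0
  <chi_6*chi_4, chi_2> = (1/7)[1*(1)*conj(1) + 1*(exp(6*I*pi/7))*conj(exp(4*I*pi/7)) + 1*(exp(-2*I*pi/7))*conj(exp(-6*I*pi/7)) + 1*(exp(4*I*pi/7))*conj(exp(-2*I*pi/7)) + 1*(exp(-4*I*pi/7))*conj(exp(2*I*pi/7)) + 1*(exp(2*I*pi/7))*conj(exp(6*I*pi/7)) + 1*(exp(-6*I*pi/7))*conj(exp(-4*I*pi/7))]
      = (1/7)[(1) + (exp(2*I*pi/7)) + (exp(4*I*pi/7)) + (exp(6*I*pi/7)) + (exp(-6*I*pi/7)) + (exp(-4*I*pi/7)) + (exp(-2*I*pi/7))] = 0/7 = 0
  <chi_6*chi_4, chi_3> = (1/7)[1*(1)*conj(1) + 1*(exp(6*I*pi/7))*conj(exp(6*I*pi/7)) + 1*(exp(-2*I*pi/7))*conj(exp(-2*I*pi/7)) + 1*(exp(4*I*pi/7))*conj(exp(4*I*pi/7)) + 1*(exp(-4*I*pi/7))*conj(exp(-4*I*pi/7)) + 1*(exp(2*I*pi/7))*conj(exp(2*I*pi/7)) + 1*(exp(-6*I*pi/7))*conj(exp(-6*I*pi/7))]
      = (1/7)[(1) + (1) + (1) + (1) + (1) + (1) + (1)] = 7/7 = 1
  <chi_6*chi_4, chi_4> = (1/7)[1*(1)*conj(1) + 1*(exp(6*I*pi/7))*conj(exp(-6*I*pi/7)) + 1*(exp(-2*I*pi/7))*conj(exp(2*I*pi/7)) + 1*(exp(4*I*pi/7))*conj(exp(-4*I*pi/7)) + 1*(exp(-4*I*pi/7))*conj(exp(4*I*pi/7)) + 1*(exp(2*I*pi/7))*conj(exp(-2*I*pi/7)) + 1*(exp(-6*I*pi/7))*conj(exp(6*I*pi/7))]
      = (1/7)[(1) + (exp(-2*I*pi/7)) + (exp(-4*I*pi/7)) + (exp(-6*I*pi/7)) + (exp(6*I*pi/7)) + (exp(4*I*pi/7)) + (exp(2*I*pi/7))] = 0/7 = 0
  <chi_6*chi_4, chi_5> = (1/7)[1*(1)*conj(1) + 1*(exp(6*I*pi/7))*conj(exp(-4*I*pi/7)) + 1*(exp(-2*I*pi/7))*conj(exp(6*I*pi/7)) + 1*(exp(4*I*pi/7))*conj(exp(2*I*pi/7)) + 1*(exp(-4*I*pi/7))*conj(exp(-2*I*pi/7)) + 1*(exp(2*I*pi/7))*conj(exp(-6*I*pi/7)) + 1*(exp(-6*I*pi/7))*conj(exp(4*I*pi/7))]
      = (1/7)[(1) + (exp(-4*I*pi/7)) + (exp(6*I*pi/7)) + (exp(2*I*pi/7)) + (exp(-2*I*pi/7)) + (exp(-6*I*pi/7)) + (exp(4*I*pi/7))] = 0/7 = 0
  <chi_6*chi_4, chi_6> = (1/7)[1*(1)*conj(1) + 1*(exp(6*I*pi/7))*conj(exp(-2*I*pi/7)) + 1*(exp(-2*I*pi/7))*conj(exp(-4*I*pi/7)) + 1*(exp(4*I*pi/7))*conj(exp(-6*I*pi/7)) + 1*(exp(-4*I*pi/7))*conj(exp(6*I*pi/7)) + 1*(exp(2*I*pi/7))*conj(exp(4*I*pi/7)) + 1*(exp(-6*I*pi/7))*conj(exp(2*I*pi/7))]
      = (1/7)[(1) + (exp(-6*I*pi/7)) + (exp(2*I*pi/7)) + (exp(-4*I*pi/7)) + (exp(4*I*pi/7)) + (exp(-2*I*pi/7)) + (exp(6*I*pi/7))] = 0/7 = 0
(Exp terms are combined using exp(i*s)*conj(exp(i*t)) = exp(i*(s-t)), and sums of them are collapsed using the identity that for every m > 1 the m distinct m-th roots of unity sum to 0, e.g. 1 + exp(2*I*pi/3) + exp(-2*I*pi/3) = 0.)
Hence the multiplicities are chi_3: 1. Dimension check: dim(chi_6)*dim(chi_4) = 1*1 = 1 and sum (mult * dim) = 1*1 = 1.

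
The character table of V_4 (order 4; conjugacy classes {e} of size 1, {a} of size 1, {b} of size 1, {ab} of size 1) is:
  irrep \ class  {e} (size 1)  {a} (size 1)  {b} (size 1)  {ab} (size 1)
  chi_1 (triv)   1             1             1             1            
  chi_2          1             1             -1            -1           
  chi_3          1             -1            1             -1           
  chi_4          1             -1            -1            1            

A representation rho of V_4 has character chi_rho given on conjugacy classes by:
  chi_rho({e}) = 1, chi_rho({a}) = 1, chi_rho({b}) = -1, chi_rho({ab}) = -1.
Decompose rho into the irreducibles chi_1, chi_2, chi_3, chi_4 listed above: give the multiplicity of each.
Multiplicities: chi_1: 0, chi_2: 1, chi_3: 0, chi_4: 0.

Why: Use <chi_rho, chi> = (1/|G|) sum_C |C| * chi_rho(C) * conj(chi(C)) with |G| = 4 for each irreducible chi in the table:
  <chi_rho, chi_1> = (1/4)[1*(1)*conj(1) + 1*(1)*conj(1) + 1*(-1)*conj(1) + 1*(-1)*conj(1)]
      = (1/4)[(1) + (1) + (-1) + (-1)] = 0/4 = 0
  <chi_rho, chi_2> = (1/4)[1*(1)*conj(1) + 1*(1)*conj(1) + 1*(-1)*conj(-1) + 1*(-1)*conj(-1)]
      = (1/4)[(1) + (1) + (1) + (1)] = 4/4 = 1
  <chi_rho, chi_3> = (1/4)[1*(1)*conj(1) + 1*(1)*conj(-1) + 1*(-1)*conj(1) + 1*(-1)*conj(-1)]
      = (1/4)[(1) + (-1) + (-1) + (1)] = 0/4 = 0
  <chi_rho, chi_4> = (1/4)[1*(1)*conj(1) + 1*(1)*conj(-1) + 1*(-1)*conj(-1) + 1*(-1)*conj(1)]
      = (1/4)[(1) + (-1) + (1) + (-1)] = 0/4 = 0
Dimension check: dim(rho) = sum (mult * dim) = 0*1 + 1*1 + 0*1 + 0*1 = 1 = chi_rho(e) = 1.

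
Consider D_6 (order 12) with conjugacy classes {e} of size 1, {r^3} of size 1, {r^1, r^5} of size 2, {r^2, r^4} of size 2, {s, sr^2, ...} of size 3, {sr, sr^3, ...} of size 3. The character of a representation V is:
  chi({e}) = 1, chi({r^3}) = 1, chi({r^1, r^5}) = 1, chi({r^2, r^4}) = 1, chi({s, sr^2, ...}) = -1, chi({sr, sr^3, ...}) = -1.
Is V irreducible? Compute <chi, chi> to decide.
Irreducible: <chi, chi> = 1.

Solution. <chi, chi> = (1/|G|) sum_C |C| * |chi(C)|^2 = (1/12)[1*|1|^2 + 1*|1|^2 + 2*|1|^2 + 2*|1|^2 + 3*|-1|^2 + 3*|-1|^2]
  = (1/12)[(1) + (1) + (2) + (2) + (3) + (3)] = 12/12 = 1.
A character is irreducible iff <chi, chi> = 1, so this representation is irreducible.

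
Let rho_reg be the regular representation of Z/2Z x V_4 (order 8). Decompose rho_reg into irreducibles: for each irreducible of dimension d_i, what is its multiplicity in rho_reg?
Each irreducible V_i of dimension d_i appears with multiplicity d_i, i.e. rho_reg = (direct sum over all irreducibles V_i) d_i V_i. The irreducible dimensions for Z/2Z x V_4 are 1, 1, 1, 1, 1, 1, 1, 1: 8 irreducibles of dimension 1, each with multiplicity 1. Total dimension 8*1*1 = 8 = |G|.

Justification: General theorem: in the regular representation of a finite group G, each irreducible appears with multiplicity equal to its dimension. Check: dim(rho_reg) = sum d_i^2 = 1 + 1 + 1 + 1 + 1 + 1 + 1 + 1 = 8 = |G|.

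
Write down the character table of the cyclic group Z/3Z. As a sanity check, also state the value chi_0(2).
Character table of Z/3Z (irreps indexed chi_0,...,chi_2 with chi_k(m) = zeta_3^(k*m), zeta_3 = exp(2*pi*i/3)):
  irrep \ class  {0} (size 1)  {1} (size 1)    {2} (size 1)  
  chi_0          1             1               1             
  chi_1          1             exp(2*I*pi/3)   exp(-2*I*pi/3)
  chi_2          1             exp(-2*I*pi/3)  exp(2*I*pi/3) 

Spot check: chi_0(2) = zeta_3^(0*2) = zeta_3^0 = 1.

Justification: Z/3Z is abelian, so all 3 irreducible complex representations are 1-dimensional. They are given by chi_k(m) = zeta_3^(k*m) for k = 0,...,2. Row orthogonality: sum_m chi_k(m) conj(chi_l(m)) = 3 * [k = l].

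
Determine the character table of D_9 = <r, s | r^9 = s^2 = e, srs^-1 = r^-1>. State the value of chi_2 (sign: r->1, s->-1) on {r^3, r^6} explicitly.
Conjugacy classes: {e} of size 1, {r^1, r^8} of size 2, {r^2, r^7} of size 2, {r^3, r^6} of size 2, {r^4, r^5} of size 2, {s, sr, ..., sr^8} of size 9.
Character table:
  irrep \ class              {e} (size 1)  {r^1, r^8} (size 2)  {r^2, r^7} (size 2)  {r^3, r^6} (size 2)  {r^4, r^5} (size 2)  {s, sr, ..., sr^8} (size 9)
  chi_1 (triv)               1             1                    1                    1                    1                    1                          
  chi_2 (sign: r->1, s->-1)  1             1                    1                    1                    1                    -1                         
  chi_3 (2d, j=1)            2             2*cos(2*pi/9)        2*cos(4*pi/9)        -1                   -2*cos(pi/9)         0                          
  chi_4 (2d, j=2)            2             2*cos(4*pi/9)        -2*cos(pi/9)         -1                   2*cos(2*pi/9)        0                          
  chi_5 (2d, j=3)            2             -1                   -1                   2                    -1                   0                          
  chi_6 (2d, j=4)            2             -2*cos(pi/9)         2*cos(2*pi/9)        -1                   2*cos(4*pi/9)        0                          

Spot check: chi_2 (sign: r->1, s->-1) on {r^3, r^6} = 1.

Proof sketch: D_9 has order 2*9 = 18 with 6 conjugacy classes, hence 6 irreducibles. Sum of squared dims 1 + 1 + 4 + 4 + 4 + 4 = 18 = |G|. Linear characters come from the abelianisation; the 2-dimensional irreps have character r^k -> 2*cos(2*pi*j*k/9), reflections -> 0.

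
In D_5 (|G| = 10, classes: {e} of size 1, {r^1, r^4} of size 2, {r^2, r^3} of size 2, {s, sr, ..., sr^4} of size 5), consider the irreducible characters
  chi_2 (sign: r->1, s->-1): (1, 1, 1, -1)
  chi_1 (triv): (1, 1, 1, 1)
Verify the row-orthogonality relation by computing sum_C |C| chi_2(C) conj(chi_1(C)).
Sum = 0; so <chi_2, chi_1> = 0 (distinct irreducibles are orthogonal).

Why: Compute term by term over conjugacy classes (|C| * chi_2(C) * conj(chi_1(C))):
  1*(1)*conj(1) + 2*(1)*conj(1) + 2*(1)*conj(1) + 5*(-1)*conj(1)
  = (1) + (2) + (2) + (-5)
  = 0.
Dividing by |G| = 10 gives 0/10 = 0, matching the row-orthogonality relation <chi_2, chi_1> = [chi_2 = chi_1].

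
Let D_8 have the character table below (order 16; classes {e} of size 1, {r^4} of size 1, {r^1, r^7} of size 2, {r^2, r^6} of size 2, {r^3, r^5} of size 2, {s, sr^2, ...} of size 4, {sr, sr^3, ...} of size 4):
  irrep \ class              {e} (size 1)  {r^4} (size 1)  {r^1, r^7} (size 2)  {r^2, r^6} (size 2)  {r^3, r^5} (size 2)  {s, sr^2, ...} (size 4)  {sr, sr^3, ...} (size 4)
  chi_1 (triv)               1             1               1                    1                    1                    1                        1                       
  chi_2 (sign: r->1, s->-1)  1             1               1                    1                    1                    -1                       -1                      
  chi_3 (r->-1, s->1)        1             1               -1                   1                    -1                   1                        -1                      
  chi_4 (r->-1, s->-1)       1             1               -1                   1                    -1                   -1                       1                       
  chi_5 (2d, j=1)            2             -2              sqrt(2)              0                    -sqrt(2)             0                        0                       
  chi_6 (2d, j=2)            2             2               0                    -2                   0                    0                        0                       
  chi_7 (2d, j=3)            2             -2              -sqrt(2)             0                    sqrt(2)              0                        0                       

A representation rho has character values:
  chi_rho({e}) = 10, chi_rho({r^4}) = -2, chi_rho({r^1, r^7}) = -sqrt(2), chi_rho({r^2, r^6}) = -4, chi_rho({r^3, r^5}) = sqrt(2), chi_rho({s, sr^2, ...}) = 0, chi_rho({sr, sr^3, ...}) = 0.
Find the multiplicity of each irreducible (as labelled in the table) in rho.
Multiplicities: chi_1: 0, chi_2: 0, chi_3: 0, chi_4: 0, chi_5: 1, chi_6: 2, chi_7: 2.

Explanation: Use <chi_rho, chi> = (1/|G|) sum_C |C| * chi_rho(C) * conj(chi(C)) with |G| = 16 for each irreducible chi in the table:
  <chi_rho, chi_1> = (1/16)[1*(10)*conj(1) + 1*(-2)*conj(1) + 2*(-sqrt(2))*conj(1) + 2*(-4)*conj(1) + 2*(sqrt(2))*conj(1) + 4*(0)*conj(1) + 4*(0)*conj(1)]
      = (1/16)[(10) + (-2) + (-2*sqrt(2)) + (-8) + (2*sqrt(2)) + (0) + (0)] = 0/16 = 0
  <chi_rho, chi_2> = (1/16)[1*(10)*conj(1) + 1*(-2)*conj(1) + 2*(-sqrt(2))*conj(1) + 2*(-4)*conj(1) + 2*(sqrt(2))*conj(1) + 4*(0)*conj(-1) + 4*(0)*conj(-1)]
      = (1/16)[(10) + (-2) + (-2*sqrt(2)) + (-8) + (2*sqrt(2)) + (0) + (0)] = 0/16 = 0
  <chi_rho, chi_3> = (1/16)[1*(10)*conj(1) + 1*(-2)*conj(1) + 2*(-sqrt(2))*conj(-1) + 2*(-4)*conj(1) + 2*(sqrt(2))*conj(-1) + 4*(0)*conj(1) + 4*(0)*conj(-1)]
      = (1/16)[(10) + (-2) + (2*sqrt(2)) + (-8) + (-2*sqrt(2)) + (0) + (0)] = 0/16 = 0
  <chi_rho, chi_4> = (1/16)[1*(10)*conj(1) + 1*(-2)*conj(1) + 2*(-sqrt(2))*conj(-1) + 2*(-4)*conj(1) + 2*(sqrt(2))*conj(-1) + 4*(0)*conj(-1) + 4*(0)*conj(1)]
      = (1/16)[(10) + (-2) + (2*sqrt(2)) + (-8) + (-2*sqrt(2)) + (0) + (0)] = 0/16 = 0
  <chi_rho, chi_5> = (1/16)[1*(10)*conj(2) + 1*(-2)*conj(-2) + 2*(-sqrt(2))*conj(sqrt(2)) + 2*(-4)*conj(0) + 2*(sqrt(2))*conj(-sqrt(2)) + 4*(0)*conj(0) + 4*(0)*conj(0)]
      = (1/16)[(20) + (4) + (-4) + (0) + (-4) + (0) + (0)] = 16/16 = 1
  <chi_rho, chi_6> = (1/16)[1*(10)*conj(2) + 1*(-2)*conj(2) + 2*(-sqrt(2))*conj(0) + 2*(-4)*conj(-2) + 2*(sqrt(2))*conj(0) + 4*(0)*conj(0) + 4*(0)*conj(0)]
      = (1/16)[(20) + (-4) + (0) + (16) + (0) + (0) + (0)] = 32/16 = 2
  <chi_rho, chi_7> = (1/16)[1*(10)*conj(2) + 1*(-2)*conj(-2) + 2*(-sqrt(2))*conj(-sqrt(2)) + 2*(-4)*conj(0) + 2*(sqrt(2))*conj(sqrt(2)) + 4*(0)*conj(0) + 4*(0)*conj(0)]
      = (1/16)[(20) + (4) + (4) + (0) + (4) + (0) + (0)] = 32/16 = 2
Dimension check: dim(rho) = sum (mult * dim) = 0*1 + 0*1 + 0*1 + 0*1 + 1*2 + 2*2 + 2*2 = 10 = chi_rho(e) = 10.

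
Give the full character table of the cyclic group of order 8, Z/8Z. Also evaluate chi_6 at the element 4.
Character table of Z/8Z (irreps indexed chi_0,...,chi_7 with chi_k(m) = zeta_8^(k*m), zeta_8 = exp(2*pi*i/8)):
  irrep \ class  {0} (size 1)  {1} (size 1)    {2} (size 1)  {3} (size 1)    {4} (size 1)  {5} (size 1)    {6} (size 1)  {7} (size 1)  
  chi_0          1             1               1             1               1             1               1             1             
  chi_1          1             exp(I*pi/4)     I             exp(3*I*pi/4)   -1            exp(-3*I*pi/4)  -I            exp(-I*pi/4)  
  chi_2          1             I               -1            -I              1             I               -1            -I            
  chi_3          1             exp(3*I*pi/4)   -I            exp(I*pi/4)     -1            exp(-I*pi/4)    I             exp(-3*I*pi/4)
  chi_4          1             -1              1             -1              1             -1              1             -1            
  chi_5          1             exp(-3*I*pi/4)  I             exp(-I*pi/4)    -1            exp(I*pi/4)     -I            exp(3*I*pi/4) 
  chi_6          1             -I              -1            I               1             -I              -1            I             
  chi_7          1             exp(-I*pi/4)    -I            exp(-3*I*pi/4)  -1            exp(3*I*pi/4)   I             exp(I*pi/4)   

Spot check: chi_6(4) = zeta_8^(6*4) = zeta_8^24 = 1.

Reasoning: Z/8Z is abelian, so all 8 irreducible complex representations are 1-dimensional. They are given by chi_k(m) = zeta_8^(k*m) for k = 0,...,7. Row orthogonality: sum_m chi_k(m) conj(chi_l(m)) = 8 * [k = l].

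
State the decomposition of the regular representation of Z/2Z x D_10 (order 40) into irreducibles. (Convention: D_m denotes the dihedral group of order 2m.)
Each irreducible V_i of dimension d_i appears with multiplicity d_i, i.e. rho_reg = (direct sum over all irreducibles V_i) d_i V_i. The irreducible dimensions for Z/2Z x D_10 are 1, 1, 1, 1, 1, 1, 1, 1, 2, 2, 2, 2, 2, 2, 2, 2: 8 irreducibles of dimension 1, each with multiplicity 1; 8 irreducibles of dimension 2, each with multiplicity 2. Total dimension 8*1*1 + 8*2*2 = 40 = |G|.

General theorem: in the regular representation of a finite group G, each irreducible appears with multiplicity equal to its dimension. Check: dim(rho_reg) = sum d_i^2 = 1 + 1 + 1 + 1 + 1 + 1 + 1 + 1 + 4 + 4 + 4 + 4 + 4 + 4 + 4 + 4 = 40 = |G|.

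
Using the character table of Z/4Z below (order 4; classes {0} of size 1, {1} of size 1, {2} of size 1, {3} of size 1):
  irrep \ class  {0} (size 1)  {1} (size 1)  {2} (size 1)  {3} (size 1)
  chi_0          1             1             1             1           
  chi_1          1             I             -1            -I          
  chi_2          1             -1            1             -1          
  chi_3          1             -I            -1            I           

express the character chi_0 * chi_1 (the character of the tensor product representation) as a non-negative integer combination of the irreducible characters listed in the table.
chi_0 tensor chi_1 = chi_1 (all other irreducibles have multiplicity 0).

Working: The character of a tensor product is the pointwise product (chi_0 * chi_1)(C) = chi_0(C) * chi_1(C):
  {0}: (1)*(1), {1}: (1)*(I), {2}: (1)*(-1), {3}: (1)*(-I)
so (chi_0 * chi_1) takes values
  {0} -> 1, {1} -> I, {2} -> -1, {3} -> -I.
Now take the inner product of this character with each irreducible chi from the table, <chi_0*chi_1, chi> = (1/4) sum_C |C| (chi_0*chi_1)(C) conj(chi(C)):
  <chi_0*chi_1, chi_0> = (1/4)[1*(1)*conj(1) + 1*(I)*conj(1) + 1*(-1)*conj(1) + 1*(-I)*conj(1)]
      = (1/4)[(1) + (I) + (-1) + (-I)] = 0/4 = 0
  <chi_0*chi_1, chi_1> = (1/4)[1*(1)*conj(1) + 1*(I)*conj(I) + 1*(-1)*conj(-1) + 1*(-I)*conj(-I)]
      = (1/4)[(1) + (1) + (1) + (1)] = 4/4 = 1
  <chi_0*chi_1, chi_2> = (1/4)[1*(1)*conj(1) + 1*(I)*conj(-1) + 1*(-1)*conj(1) + 1*(-I)*conj(-1)]
      = (1/4)[(1) + (-I) + (-1) + (I)] = 0/4 = 0
  <chi_0*chi_1, chi_3> = (1/4)[1*(1)*conj(1) + 1*(I)*conj(-I) + 1*(-1)*conj(-1) + 1*(-I)*conj(I)]
      = (1/4)[(1) + (-1) + (1) + (-1)] = 0/4 = 0
(Exp terms are combined using exp(i*s)*conj(exp(i*t)) = exp(i*(s-t)), and sums of them are collapsed using the identity that for every m > 1 the m distinct m-th roots of unity sum to 0, e.g. 1 + exp(2*I*pi/3) + exp(-2*I*pi/3) = 0.)
Hence the multiplicities are chi_1: 1. Dimension check: dim(chi_0)*dim(chi_1) = 1*1 = 1 and sum (mult * dim) = 1*1 = 1.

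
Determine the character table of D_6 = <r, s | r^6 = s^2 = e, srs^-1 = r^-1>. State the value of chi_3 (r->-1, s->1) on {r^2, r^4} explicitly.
Conjugacy classes: {e} of size 1, {r^3} of size 1, {r^1, r^5} of size 2, {r^2, r^4} of size 2, {s, sr^2, ...} of size 3, {sr, sr^3, ...} of size 3.
Character table:
  irrep \ class              {e} (size 1)  {r^3} (size 1)  {r^1, r^5} (size 2)  {r^2, r^4} (size 2)  {s, sr^2, ...} (size 3)  {sr, sr^3, ...} (size 3)
  chi_1 (triv)               1             1               1                    1                    1                        1                       
  chi_2 (sign: r->1, s->-1)  1             1               1                    1                    -1                       -1                      
  chi_3 (r->-1, s->1)        1             -1              -1                   1                    1                        -1                      
  chi_4 (r->-1, s->-1)       1             -1              -1                   1                    -1                       1                       
  chi_5 (2d, j=1)            2             -2              1                    -1                   0                        0                       
  chi_6 (2d, j=2)            2             2               -1                   -1                   0                        0                       

Spot check: chi_3 (r->-1, s->1) on {r^2, r^4} = 1.

Why: D_6 has order 2*6 = 12 with 6 conjugacy classes, hence 6 irreducibles. Sum of squared dims 1 + 1 + 1 + 1 + 4 + 4 = 12 = |G|. Linear characters come from the abelianisation; the 2-dimensional irreps have character r^k -> 2*cos(2*pi*j*k/6), reflections -> 0.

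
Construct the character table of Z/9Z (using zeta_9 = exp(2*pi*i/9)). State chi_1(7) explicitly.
Character table of Z/9Z (irreps indexed chi_0,...,chi_8 with chi_k(m) = zeta_9^(k*m), zeta_9 = exp(2*pi*i/9)):
  irrep \ class  {0} (size 1)  {1} (size 1)    {2} (size 1)    {3} (size 1)    {4} (size 1)    {5} (size 1)    {6} (size 1)    {7} (size 1)    {8} (size 1)  
  chi_0          1             1               1               1               1               1               1               1               1             
  chi_1          1             exp(2*I*pi/9)   exp(4*I*pi/9)   exp(2*I*pi/3)   exp(8*I*pi/9)   exp(-8*I*pi/9)  exp(-2*I*pi/3)  exp(-4*I*pi/9)  exp(-2*I*pi/9)
  chi_2          1             exp(4*I*pi/9)   exp(8*I*pi/9)   exp(-2*I*pi/3)  exp(-2*I*pi/9)  exp(2*I*pi/9)   exp(2*I*pi/3)   exp(-8*I*pi/9)  exp(-4*I*pi/9)
  chi_3          1             exp(2*I*pi/3)   exp(-2*I*pi/3)  1               exp(2*I*pi/3)   exp(-2*I*pi/3)  1               exp(2*I*pi/3)   exp(-2*I*pi/3)
  chi_4          1             exp(8*I*pi/9)   exp(-2*I*pi/9)  exp(2*I*pi/3)   exp(-4*I*pi/9)  exp(4*I*pi/9)   exp(-2*I*pi/3)  exp(2*I*pi/9)   exp(-8*I*pi/9)
  chi_5          1             exp(-8*I*pi/9)  exp(2*I*pi/9)   exp(-2*I*pi/3)  exp(4*I*pi/9)   exp(-4*I*pi/9)  exp(2*I*pi/3)   exp(-2*I*pi/9)  exp(8*I*pi/9) 
  chi_6          1             exp(-2*I*pi/3)  exp(2*I*pi/3)   1               exp(-2*I*pi/3)  exp(2*I*pi/3)   1               exp(-2*I*pi/3)  exp(2*I*pi/3) 
  chi_7          1             exp(-4*I*pi/9)  exp(-8*I*pi/9)  exp(2*I*pi/3)   exp(2*I*pi/9)   exp(-2*I*pi/9)  exp(-2*I*pi/3)  exp(8*I*pi/9)   exp(4*I*pi/9) 
  chi_8          1             exp(-2*I*pi/9)  exp(-4*I*pi/9)  exp(-2*I*pi/3)  exp(-8*I*pi/9)  exp(8*I*pi/9)   exp(2*I*pi/3)   exp(4*I*pi/9)   exp(2*I*pi/9) 

Spot check: chi_1(7) = zeta_9^(1*7) = zeta_9^7 = exp(-4*I*pi/9).

Reasoning: Z/9Z is abelian, so all 9 irreducible complex representations are 1-dimensional. They are given by chi_k(m) = zeta_9^(k*m) for k = 0,...,8. Row orthogonality: sum_m chi_k(m) conj(chi_l(m)) = 9 * [k = l].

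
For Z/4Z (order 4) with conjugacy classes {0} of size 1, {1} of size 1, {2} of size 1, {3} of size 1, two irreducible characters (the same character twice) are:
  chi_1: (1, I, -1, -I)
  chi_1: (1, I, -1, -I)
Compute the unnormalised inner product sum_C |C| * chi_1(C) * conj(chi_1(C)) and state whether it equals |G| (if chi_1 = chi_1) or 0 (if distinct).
Sum = 4 = |G| = 4; so <chi_1, chi_1> = 1 (norm-1 confirms irreducibility).

Justification: Compute term by term over conjugacy classes (|C| * chi_1(C) * conj(chi_1(C))):
  1*(1)*conj(1) + 1*(I)*conj(I) + 1*(-1)*conj(-1) + 1*(-I)*conj(-I)
  = (1) + (1) + (1) + (1)
  = 4.
(Exp terms are combined using exp(i*s)*conj(exp(i*t)) = exp(i*(s-t)), and sums of them are collapsed using the identity that for every m > 1 the m distinct m-th roots of unity sum to 0, e.g. 1 + exp(2*I*pi/3) + exp(-2*I*pi/3) = 0.)
Dividing by |G| = 4 gives 4/4 = 1, matching the row-orthogonality relation <chi_1, chi_1> = [chi_1 = chi_1].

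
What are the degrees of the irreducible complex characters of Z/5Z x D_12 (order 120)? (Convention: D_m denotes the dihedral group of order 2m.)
Dimensions: 1, 1, 1, 1, 1, 1, 1, 1, 1, 1, 1, 1, 1, 1, 1, 1, 1, 1, 1, 1, 2, 2, 2, 2, 2, 2, 2, 2, 2, 2, 2, 2, 2, 2, 2, 2, 2, 2, 2, 2, 2, 2, 2, 2, 2

There are 45 irreducibles (= number of conjugacy classes). Their dimensions d_i satisfy sum d_i^2 = |G| = 120: 1 + 1 + 1 + 1 + 1 + 1 + 1 + 1 + 1 + 1 + 1 + 1 + 1 + 1 + 1 + 1 + 1 + 1 + 1 + 1 + 4 + 4 + 4 + 4 + 4 + 4 + 4 + 4 + 4 + 4 + 4 + 4 + 4 + 4 + 4 + 4 + 4 + 4 + 4 + 4 + 4 + 4 + 4 + 4 + 4 = 120. (For the product with Z/5Z: each of the 5 1-dim characters of Z/5Z tensors with each irrep of D_12, giving 5 copies of each D_12-dimension.)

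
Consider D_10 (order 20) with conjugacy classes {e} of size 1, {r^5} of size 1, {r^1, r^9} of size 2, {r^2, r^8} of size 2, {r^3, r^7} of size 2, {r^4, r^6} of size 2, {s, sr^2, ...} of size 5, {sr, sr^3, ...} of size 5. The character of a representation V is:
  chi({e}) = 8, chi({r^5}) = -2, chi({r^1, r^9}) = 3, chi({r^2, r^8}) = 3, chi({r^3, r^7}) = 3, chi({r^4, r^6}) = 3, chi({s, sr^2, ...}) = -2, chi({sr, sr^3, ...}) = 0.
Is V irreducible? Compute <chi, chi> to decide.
Not irreducible (reducible): <chi, chi> = 8 > 1.

Why: <chi, chi> = (1/|G|) sum_C |C| * |chi(C)|^2 = (1/20)[1*|8|^2 + 1*|-2|^2 + 2*|3|^2 + 2*|3|^2 + 2*|3|^2 + 2*|3|^2 + 5*|-2|^2 + 5*|0|^2]
  = (1/20)[(64) + (4) + (18) + (18) + (18) + (18) + (20) + (0)] = 160/20 = 8.
A character is irreducible iff <chi, chi> = 1, so this representation is reducible.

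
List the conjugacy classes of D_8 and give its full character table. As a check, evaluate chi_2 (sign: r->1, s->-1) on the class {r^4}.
Conjugacy classes: {e} of size 1, {r^4} of size 1, {r^1, r^7} of size 2, {r^2, r^6} of size 2, {r^3, r^5} of size 2, {s, sr^2, ...} of size 4, {sr, sr^3, ...} of size 4.
Character table:
  irrep \ class              {e} (size 1)  {r^4} (size 1)  {r^1, r^7} (size 2)  {r^2, r^6} (size 2)  {r^3, r^5} (size 2)  {s, sr^2, ...} (size 4)  {sr, sr^3, ...} (size 4)
  chi_1 (triv)               1             1               1                    1                    1                    1                        1                       
  chi_2 (sign: r->1, s->-1)  1             1               1                    1                    1                    -1                       -1                      
  chi_3 (r->-1, s->1)        1             1               -1                   1                    -1                   1                        -1                      
  chi_4 (r->-1, s->-1)       1             1               -1                   1                    -1                   -1                       1                       
  chi_5 (2d, j=1)            2             -2              sqrt(2)              0                    -sqrt(2)             0                        0                       
  chi_6 (2d, j=2)            2             2               0                    -2                   0                    0                        0                       
  chi_7 (2d, j=3)            2             -2              -sqrt(2)             0                    sqrt(2)              0                        0                       

Spot check: chi_2 (sign: r->1, s->-1) on {r^4} = 1.

Details: D_8 has order 2*8 = 16 with 7 conjugacy classes, hence 7 irreducibles. Sum of squared dims 1 + 1 + 1 + 1 + 4 + 4 + 4 = 16 = |G|. Linear characters come from the abelianisation; the 2-dimensional irreps have character r^k -> 2*cos(2*pi*j*k/8), reflections -> 0.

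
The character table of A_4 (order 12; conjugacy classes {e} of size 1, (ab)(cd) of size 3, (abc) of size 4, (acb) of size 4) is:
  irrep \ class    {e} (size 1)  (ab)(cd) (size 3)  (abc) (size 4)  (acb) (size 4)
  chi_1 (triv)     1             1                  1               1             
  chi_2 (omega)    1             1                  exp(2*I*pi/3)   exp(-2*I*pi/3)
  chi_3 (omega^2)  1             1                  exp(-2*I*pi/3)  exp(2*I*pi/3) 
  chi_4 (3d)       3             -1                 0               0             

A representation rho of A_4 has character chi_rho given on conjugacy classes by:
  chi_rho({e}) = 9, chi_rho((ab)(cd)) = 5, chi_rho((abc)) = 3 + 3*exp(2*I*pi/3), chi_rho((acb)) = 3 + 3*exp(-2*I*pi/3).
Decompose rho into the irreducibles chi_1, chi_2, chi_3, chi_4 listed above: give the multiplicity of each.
Multiplicities: chi_1: 3, chi_2: 3, chi_3: 0, chi_4: 1.

Reasoning: Use <chi_rho, chi> = (1/|G|) sum_C |C| * chi_rho(C) * conj(chi(C)) with |G| = 12 for each irreducible chi in the table:
  <chi_rho, chi_1> = (1/12)[1*(9)*conj(1) + 3*(5)*conj(1) + 4*(3 + 3*exp(2*I*pi/3))*conj(1) + 4*(3 + 3*exp(-2*I*pi/3))*conj(1)]
      = (1/12)[(9) + (15) + (12 + 12*exp(2*I*pi/3)) + (12 + 12*exp(-2*I*pi/3))] = 36/12 = 3
  <chi_rho, chi_2> = (1/12)[1*(9)*conj(1) + 3*(5)*conj(1) + 4*(3 + 3*exp(2*I*pi/3))*conj(exp(2*I*pi/3)) + 4*(3 + 3*exp(-2*I*pi/3))*conj(exp(-2*I*pi/3))]
      = (1/12)[(9) + (15) + (12 + 12*exp(-2*I*pi/3)) + (12 + 12*exp(2*I*pi/3))] = 36/12 = 3
  <chi_rho, chi_3> = (1/12)[1*(9)*conj(1) + 3*(5)*conj(1) + 4*(3 + 3*exp(2*I*pi/3))*conj(exp(-2*I*pi/3)) + 4*(3 + 3*exp(-2*I*pi/3))*conj(exp(2*I*pi/3))]
      = (1/12)[(9) + (15) + (-12) + (-12)] = 0/12 = 0
  <chi_rho, chi_4> = (1/12)[1*(9)*conj(3) + 3*(5)*conj(-1) + 4*(3 + 3*exp(2*I*pi/3))*conj(0) + 4*(3 + 3*exp(-2*I*pi/3))*conj(0)]
      = (1/12)[(27) + (-15) + (0) + (0)] = 12/12 = 1
(Exp terms are combined using exp(i*s)*conj(exp(i*t)) = exp(i*(s-t)), and sums of them are collapsed using the identity that for every m > 1 the m distinct m-th roots of unity sum to 0, e.g. 1 + exp(2*I*pi/3) + exp(-2*I*pi/3) = 0.)
Dimension check: dim(rho) = sum (mult * dim) = 3*1 + 3*1 + 0*1 + 1*3 = 9 = chi_rho(e) = 9.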